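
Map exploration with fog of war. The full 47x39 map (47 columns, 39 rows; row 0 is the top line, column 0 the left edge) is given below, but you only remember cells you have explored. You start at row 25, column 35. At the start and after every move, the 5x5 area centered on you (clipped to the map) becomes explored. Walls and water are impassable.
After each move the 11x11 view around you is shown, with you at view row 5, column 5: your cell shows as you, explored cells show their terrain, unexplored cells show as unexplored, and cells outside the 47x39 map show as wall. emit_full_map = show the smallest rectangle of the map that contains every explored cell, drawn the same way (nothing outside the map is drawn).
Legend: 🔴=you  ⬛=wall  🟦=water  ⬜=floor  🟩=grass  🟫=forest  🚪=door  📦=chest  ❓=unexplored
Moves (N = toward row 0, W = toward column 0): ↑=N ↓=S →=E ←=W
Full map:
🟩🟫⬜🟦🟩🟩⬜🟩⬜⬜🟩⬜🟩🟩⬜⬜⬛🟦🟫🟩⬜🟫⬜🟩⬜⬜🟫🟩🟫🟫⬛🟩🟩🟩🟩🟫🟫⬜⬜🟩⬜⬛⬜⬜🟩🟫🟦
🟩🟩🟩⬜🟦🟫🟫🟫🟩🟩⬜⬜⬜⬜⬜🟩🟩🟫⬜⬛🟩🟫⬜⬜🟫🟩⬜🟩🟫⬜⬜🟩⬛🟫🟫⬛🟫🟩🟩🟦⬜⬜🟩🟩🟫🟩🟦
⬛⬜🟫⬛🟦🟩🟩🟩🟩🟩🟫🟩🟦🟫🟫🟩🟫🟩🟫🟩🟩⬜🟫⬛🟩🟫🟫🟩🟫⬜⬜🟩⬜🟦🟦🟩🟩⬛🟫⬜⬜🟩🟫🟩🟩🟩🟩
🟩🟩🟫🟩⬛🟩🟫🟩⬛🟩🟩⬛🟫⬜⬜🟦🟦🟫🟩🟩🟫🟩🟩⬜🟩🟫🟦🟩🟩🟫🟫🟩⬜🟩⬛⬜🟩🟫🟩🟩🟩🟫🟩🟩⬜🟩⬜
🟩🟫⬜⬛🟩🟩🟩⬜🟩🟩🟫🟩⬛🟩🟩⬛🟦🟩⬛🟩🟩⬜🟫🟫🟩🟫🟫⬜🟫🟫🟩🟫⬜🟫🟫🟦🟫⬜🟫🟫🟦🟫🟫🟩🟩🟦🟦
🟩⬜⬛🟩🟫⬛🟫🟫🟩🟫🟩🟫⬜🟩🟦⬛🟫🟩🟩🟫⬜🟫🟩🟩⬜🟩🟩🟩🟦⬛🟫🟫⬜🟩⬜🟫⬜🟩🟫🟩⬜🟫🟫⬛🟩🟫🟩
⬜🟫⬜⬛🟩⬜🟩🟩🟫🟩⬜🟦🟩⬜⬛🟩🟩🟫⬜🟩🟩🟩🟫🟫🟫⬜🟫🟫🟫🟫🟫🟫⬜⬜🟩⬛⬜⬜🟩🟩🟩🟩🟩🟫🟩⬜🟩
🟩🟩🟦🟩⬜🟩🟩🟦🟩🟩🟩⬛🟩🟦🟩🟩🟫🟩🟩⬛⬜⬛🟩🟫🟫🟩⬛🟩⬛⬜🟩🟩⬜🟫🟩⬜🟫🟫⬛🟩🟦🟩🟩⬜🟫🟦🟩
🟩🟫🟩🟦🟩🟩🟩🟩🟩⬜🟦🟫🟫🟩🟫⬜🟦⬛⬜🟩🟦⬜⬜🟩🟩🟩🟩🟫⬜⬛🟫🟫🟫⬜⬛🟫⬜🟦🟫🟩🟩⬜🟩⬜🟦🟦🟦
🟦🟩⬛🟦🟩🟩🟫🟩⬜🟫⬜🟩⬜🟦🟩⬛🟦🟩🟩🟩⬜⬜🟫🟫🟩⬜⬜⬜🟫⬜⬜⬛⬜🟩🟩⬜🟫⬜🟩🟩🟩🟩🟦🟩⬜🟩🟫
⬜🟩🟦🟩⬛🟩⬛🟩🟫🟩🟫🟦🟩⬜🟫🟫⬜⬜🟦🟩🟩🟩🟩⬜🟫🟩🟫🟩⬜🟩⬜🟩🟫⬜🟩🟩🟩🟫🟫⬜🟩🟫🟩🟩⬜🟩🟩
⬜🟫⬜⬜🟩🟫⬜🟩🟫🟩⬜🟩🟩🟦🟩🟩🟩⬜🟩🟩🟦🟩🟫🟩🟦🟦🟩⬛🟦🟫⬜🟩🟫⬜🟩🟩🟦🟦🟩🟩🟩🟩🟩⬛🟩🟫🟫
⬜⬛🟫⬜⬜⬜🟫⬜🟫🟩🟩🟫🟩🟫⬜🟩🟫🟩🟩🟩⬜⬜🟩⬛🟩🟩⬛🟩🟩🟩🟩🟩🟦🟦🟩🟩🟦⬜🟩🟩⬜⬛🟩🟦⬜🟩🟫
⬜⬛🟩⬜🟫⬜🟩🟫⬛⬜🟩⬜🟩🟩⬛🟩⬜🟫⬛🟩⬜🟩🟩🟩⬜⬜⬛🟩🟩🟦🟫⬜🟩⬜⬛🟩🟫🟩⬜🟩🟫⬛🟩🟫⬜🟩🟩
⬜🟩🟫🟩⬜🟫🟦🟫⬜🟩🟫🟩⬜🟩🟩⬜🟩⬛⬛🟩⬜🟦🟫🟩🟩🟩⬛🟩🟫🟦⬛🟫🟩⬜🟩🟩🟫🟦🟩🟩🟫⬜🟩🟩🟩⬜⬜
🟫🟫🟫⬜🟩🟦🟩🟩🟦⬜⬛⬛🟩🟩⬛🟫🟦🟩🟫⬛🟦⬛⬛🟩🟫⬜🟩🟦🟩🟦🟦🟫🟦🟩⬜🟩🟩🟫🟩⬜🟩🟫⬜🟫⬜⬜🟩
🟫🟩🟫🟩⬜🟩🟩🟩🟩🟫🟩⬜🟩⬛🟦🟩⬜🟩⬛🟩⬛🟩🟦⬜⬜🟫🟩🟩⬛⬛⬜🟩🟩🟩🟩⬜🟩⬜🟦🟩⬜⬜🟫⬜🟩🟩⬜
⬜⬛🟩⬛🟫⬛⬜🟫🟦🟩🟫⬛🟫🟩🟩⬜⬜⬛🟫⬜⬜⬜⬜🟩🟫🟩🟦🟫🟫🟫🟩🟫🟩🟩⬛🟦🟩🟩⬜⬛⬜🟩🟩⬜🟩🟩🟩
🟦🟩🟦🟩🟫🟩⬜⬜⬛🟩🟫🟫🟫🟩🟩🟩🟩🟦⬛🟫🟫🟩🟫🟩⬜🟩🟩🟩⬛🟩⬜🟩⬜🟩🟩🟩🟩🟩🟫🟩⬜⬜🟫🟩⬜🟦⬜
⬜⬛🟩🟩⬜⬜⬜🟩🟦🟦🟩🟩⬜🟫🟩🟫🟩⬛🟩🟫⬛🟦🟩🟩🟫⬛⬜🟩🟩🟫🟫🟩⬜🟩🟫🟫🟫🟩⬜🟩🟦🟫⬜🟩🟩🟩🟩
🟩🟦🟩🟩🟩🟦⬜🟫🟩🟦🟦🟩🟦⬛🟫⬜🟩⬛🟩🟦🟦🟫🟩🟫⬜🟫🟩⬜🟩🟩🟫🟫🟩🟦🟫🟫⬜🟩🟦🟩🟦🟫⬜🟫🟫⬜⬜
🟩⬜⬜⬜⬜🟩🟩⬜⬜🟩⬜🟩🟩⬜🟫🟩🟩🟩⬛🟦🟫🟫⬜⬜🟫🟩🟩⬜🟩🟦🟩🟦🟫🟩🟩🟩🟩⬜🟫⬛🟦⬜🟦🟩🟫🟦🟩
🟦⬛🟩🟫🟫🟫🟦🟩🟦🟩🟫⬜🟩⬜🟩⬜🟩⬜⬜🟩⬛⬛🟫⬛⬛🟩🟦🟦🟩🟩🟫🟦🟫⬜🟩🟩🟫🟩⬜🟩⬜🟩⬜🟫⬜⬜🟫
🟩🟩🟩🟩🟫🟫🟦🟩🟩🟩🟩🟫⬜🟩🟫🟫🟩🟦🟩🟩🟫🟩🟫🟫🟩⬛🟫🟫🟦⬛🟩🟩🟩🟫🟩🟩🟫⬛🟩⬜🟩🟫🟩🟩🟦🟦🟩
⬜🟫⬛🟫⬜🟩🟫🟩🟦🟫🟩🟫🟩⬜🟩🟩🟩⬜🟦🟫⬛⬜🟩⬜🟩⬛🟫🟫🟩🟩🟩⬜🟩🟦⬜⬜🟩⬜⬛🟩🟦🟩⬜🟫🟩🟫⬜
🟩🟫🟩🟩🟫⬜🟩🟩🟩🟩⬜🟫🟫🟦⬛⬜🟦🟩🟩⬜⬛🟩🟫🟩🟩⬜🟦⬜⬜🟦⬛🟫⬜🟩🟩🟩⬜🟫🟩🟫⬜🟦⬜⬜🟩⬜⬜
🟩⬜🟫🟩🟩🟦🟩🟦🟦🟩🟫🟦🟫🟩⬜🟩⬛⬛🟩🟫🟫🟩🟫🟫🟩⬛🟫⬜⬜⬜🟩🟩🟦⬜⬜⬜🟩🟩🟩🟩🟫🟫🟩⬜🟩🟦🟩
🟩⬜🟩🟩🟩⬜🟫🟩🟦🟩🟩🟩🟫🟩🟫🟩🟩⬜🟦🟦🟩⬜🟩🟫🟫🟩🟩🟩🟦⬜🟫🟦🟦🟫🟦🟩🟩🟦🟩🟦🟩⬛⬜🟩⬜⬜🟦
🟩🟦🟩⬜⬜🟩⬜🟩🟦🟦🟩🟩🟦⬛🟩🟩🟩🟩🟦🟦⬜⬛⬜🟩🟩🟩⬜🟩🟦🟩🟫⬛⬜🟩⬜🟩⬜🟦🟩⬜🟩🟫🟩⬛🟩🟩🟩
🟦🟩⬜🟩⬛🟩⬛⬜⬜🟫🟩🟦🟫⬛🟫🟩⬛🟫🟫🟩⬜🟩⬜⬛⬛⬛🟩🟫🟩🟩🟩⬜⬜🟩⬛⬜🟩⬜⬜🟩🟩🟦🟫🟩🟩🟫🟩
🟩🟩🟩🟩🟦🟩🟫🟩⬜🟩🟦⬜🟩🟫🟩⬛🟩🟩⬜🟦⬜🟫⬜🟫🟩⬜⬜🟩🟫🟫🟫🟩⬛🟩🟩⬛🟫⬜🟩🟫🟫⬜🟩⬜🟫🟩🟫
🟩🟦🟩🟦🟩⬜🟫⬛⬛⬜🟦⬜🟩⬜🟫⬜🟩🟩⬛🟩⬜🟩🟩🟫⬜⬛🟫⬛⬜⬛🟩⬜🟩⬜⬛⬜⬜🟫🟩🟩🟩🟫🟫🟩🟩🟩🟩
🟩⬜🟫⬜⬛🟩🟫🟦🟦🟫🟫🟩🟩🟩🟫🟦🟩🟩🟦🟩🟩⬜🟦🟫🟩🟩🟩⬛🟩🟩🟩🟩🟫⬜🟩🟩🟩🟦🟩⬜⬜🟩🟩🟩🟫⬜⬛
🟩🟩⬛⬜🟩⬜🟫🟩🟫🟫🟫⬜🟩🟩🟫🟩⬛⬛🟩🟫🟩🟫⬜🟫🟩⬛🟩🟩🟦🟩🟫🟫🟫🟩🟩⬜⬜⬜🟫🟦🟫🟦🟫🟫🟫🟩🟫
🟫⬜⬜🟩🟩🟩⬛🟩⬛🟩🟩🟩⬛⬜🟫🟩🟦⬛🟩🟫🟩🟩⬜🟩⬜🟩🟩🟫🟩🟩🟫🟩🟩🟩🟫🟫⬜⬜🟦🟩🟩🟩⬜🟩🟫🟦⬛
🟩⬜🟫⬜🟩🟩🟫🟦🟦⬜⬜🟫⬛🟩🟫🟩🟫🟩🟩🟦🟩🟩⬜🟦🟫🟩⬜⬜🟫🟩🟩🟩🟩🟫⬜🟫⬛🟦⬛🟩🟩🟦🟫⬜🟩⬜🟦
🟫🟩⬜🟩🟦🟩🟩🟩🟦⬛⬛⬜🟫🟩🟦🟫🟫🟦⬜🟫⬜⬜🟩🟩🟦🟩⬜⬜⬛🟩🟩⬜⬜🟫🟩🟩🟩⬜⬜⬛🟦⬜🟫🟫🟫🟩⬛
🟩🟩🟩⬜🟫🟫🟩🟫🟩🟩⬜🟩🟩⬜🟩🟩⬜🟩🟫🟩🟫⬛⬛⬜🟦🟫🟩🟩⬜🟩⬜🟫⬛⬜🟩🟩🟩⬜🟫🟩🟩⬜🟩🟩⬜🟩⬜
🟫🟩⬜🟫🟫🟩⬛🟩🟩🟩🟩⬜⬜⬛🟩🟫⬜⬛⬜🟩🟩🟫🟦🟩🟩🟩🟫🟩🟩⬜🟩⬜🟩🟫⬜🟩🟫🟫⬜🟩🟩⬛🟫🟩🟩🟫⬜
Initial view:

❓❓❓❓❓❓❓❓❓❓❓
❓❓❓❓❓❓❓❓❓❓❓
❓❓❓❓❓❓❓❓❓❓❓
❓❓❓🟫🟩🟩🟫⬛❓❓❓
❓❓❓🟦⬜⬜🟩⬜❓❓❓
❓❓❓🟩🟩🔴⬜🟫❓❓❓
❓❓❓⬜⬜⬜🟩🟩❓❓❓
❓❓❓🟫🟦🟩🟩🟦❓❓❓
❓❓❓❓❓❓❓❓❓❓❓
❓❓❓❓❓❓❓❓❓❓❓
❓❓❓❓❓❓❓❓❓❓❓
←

❓❓❓❓❓❓❓❓❓❓❓
❓❓❓❓❓❓❓❓❓❓❓
❓❓❓❓❓❓❓❓❓❓❓
❓❓❓🟩🟫🟩🟩🟫⬛❓❓
❓❓❓🟩🟦⬜⬜🟩⬜❓❓
❓❓❓⬜🟩🔴🟩⬜🟫❓❓
❓❓❓🟦⬜⬜⬜🟩🟩❓❓
❓❓❓🟦🟫🟦🟩🟩🟦❓❓
❓❓❓❓❓❓❓❓❓❓❓
❓❓❓❓❓❓❓❓❓❓❓
❓❓❓❓❓❓❓❓❓❓❓

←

❓❓❓❓❓❓❓❓❓❓❓
❓❓❓❓❓❓❓❓❓❓❓
❓❓❓❓❓❓❓❓❓❓❓
❓❓❓🟩🟩🟫🟩🟩🟫⬛❓
❓❓❓⬜🟩🟦⬜⬜🟩⬜❓
❓❓❓🟫⬜🔴🟩🟩⬜🟫❓
❓❓❓🟩🟦⬜⬜⬜🟩🟩❓
❓❓❓🟦🟦🟫🟦🟩🟩🟦❓
❓❓❓❓❓❓❓❓❓❓❓
❓❓❓❓❓❓❓❓❓❓❓
❓❓❓❓❓❓❓❓❓❓❓

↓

❓❓❓❓❓❓❓❓❓❓❓
❓❓❓❓❓❓❓❓❓❓❓
❓❓❓🟩🟩🟫🟩🟩🟫⬛❓
❓❓❓⬜🟩🟦⬜⬜🟩⬜❓
❓❓❓🟫⬜🟩🟩🟩⬜🟫❓
❓❓❓🟩🟦🔴⬜⬜🟩🟩❓
❓❓❓🟦🟦🟫🟦🟩🟩🟦❓
❓❓❓⬛⬜🟩⬜🟩❓❓❓
❓❓❓❓❓❓❓❓❓❓❓
❓❓❓❓❓❓❓❓❓❓❓
❓❓❓❓❓❓❓❓❓❓❓

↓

❓❓❓❓❓❓❓❓❓❓❓
❓❓❓🟩🟩🟫🟩🟩🟫⬛❓
❓❓❓⬜🟩🟦⬜⬜🟩⬜❓
❓❓❓🟫⬜🟩🟩🟩⬜🟫❓
❓❓❓🟩🟦⬜⬜⬜🟩🟩❓
❓❓❓🟦🟦🔴🟦🟩🟩🟦❓
❓❓❓⬛⬜🟩⬜🟩❓❓❓
❓❓❓⬜⬜🟩⬛⬜❓❓❓
❓❓❓❓❓❓❓❓❓❓❓
❓❓❓❓❓❓❓❓❓❓❓
❓❓❓❓❓❓❓❓❓❓❓

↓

❓❓❓🟩🟩🟫🟩🟩🟫⬛❓
❓❓❓⬜🟩🟦⬜⬜🟩⬜❓
❓❓❓🟫⬜🟩🟩🟩⬜🟫❓
❓❓❓🟩🟦⬜⬜⬜🟩🟩❓
❓❓❓🟦🟦🟫🟦🟩🟩🟦❓
❓❓❓⬛⬜🔴⬜🟩❓❓❓
❓❓❓⬜⬜🟩⬛⬜❓❓❓
❓❓❓🟩⬛🟩🟩⬛❓❓❓
❓❓❓❓❓❓❓❓❓❓❓
❓❓❓❓❓❓❓❓❓❓❓
❓❓❓❓❓❓❓❓❓❓❓

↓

❓❓❓⬜🟩🟦⬜⬜🟩⬜❓
❓❓❓🟫⬜🟩🟩🟩⬜🟫❓
❓❓❓🟩🟦⬜⬜⬜🟩🟩❓
❓❓❓🟦🟦🟫🟦🟩🟩🟦❓
❓❓❓⬛⬜🟩⬜🟩❓❓❓
❓❓❓⬜⬜🔴⬛⬜❓❓❓
❓❓❓🟩⬛🟩🟩⬛❓❓❓
❓❓❓⬜🟩⬜⬛⬜❓❓❓
❓❓❓❓❓❓❓❓❓❓❓
❓❓❓❓❓❓❓❓❓❓❓
❓❓❓❓❓❓❓❓❓❓❓

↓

❓❓❓🟫⬜🟩🟩🟩⬜🟫❓
❓❓❓🟩🟦⬜⬜⬜🟩🟩❓
❓❓❓🟦🟦🟫🟦🟩🟩🟦❓
❓❓❓⬛⬜🟩⬜🟩❓❓❓
❓❓❓⬜⬜🟩⬛⬜❓❓❓
❓❓❓🟩⬛🔴🟩⬛❓❓❓
❓❓❓⬜🟩⬜⬛⬜❓❓❓
❓❓❓🟩🟫⬜🟩🟩❓❓❓
❓❓❓❓❓❓❓❓❓❓❓
❓❓❓❓❓❓❓❓❓❓❓
❓❓❓❓❓❓❓❓❓❓❓

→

❓❓🟫⬜🟩🟩🟩⬜🟫❓❓
❓❓🟩🟦⬜⬜⬜🟩🟩❓❓
❓❓🟦🟦🟫🟦🟩🟩🟦❓❓
❓❓⬛⬜🟩⬜🟩⬜❓❓❓
❓❓⬜⬜🟩⬛⬜🟩❓❓❓
❓❓🟩⬛🟩🔴⬛🟫❓❓❓
❓❓⬜🟩⬜⬛⬜⬜❓❓❓
❓❓🟩🟫⬜🟩🟩🟩❓❓❓
❓❓❓❓❓❓❓❓❓❓❓
❓❓❓❓❓❓❓❓❓❓❓
❓❓❓❓❓❓❓❓❓❓❓

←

❓❓❓🟫⬜🟩🟩🟩⬜🟫❓
❓❓❓🟩🟦⬜⬜⬜🟩🟩❓
❓❓❓🟦🟦🟫🟦🟩🟩🟦❓
❓❓❓⬛⬜🟩⬜🟩⬜❓❓
❓❓❓⬜⬜🟩⬛⬜🟩❓❓
❓❓❓🟩⬛🔴🟩⬛🟫❓❓
❓❓❓⬜🟩⬜⬛⬜⬜❓❓
❓❓❓🟩🟫⬜🟩🟩🟩❓❓
❓❓❓❓❓❓❓❓❓❓❓
❓❓❓❓❓❓❓❓❓❓❓
❓❓❓❓❓❓❓❓❓❓❓

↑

❓❓❓⬜🟩🟦⬜⬜🟩⬜❓
❓❓❓🟫⬜🟩🟩🟩⬜🟫❓
❓❓❓🟩🟦⬜⬜⬜🟩🟩❓
❓❓❓🟦🟦🟫🟦🟩🟩🟦❓
❓❓❓⬛⬜🟩⬜🟩⬜❓❓
❓❓❓⬜⬜🔴⬛⬜🟩❓❓
❓❓❓🟩⬛🟩🟩⬛🟫❓❓
❓❓❓⬜🟩⬜⬛⬜⬜❓❓
❓❓❓🟩🟫⬜🟩🟩🟩❓❓
❓❓❓❓❓❓❓❓❓❓❓
❓❓❓❓❓❓❓❓❓❓❓

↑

❓❓❓🟩🟩🟫🟩🟩🟫⬛❓
❓❓❓⬜🟩🟦⬜⬜🟩⬜❓
❓❓❓🟫⬜🟩🟩🟩⬜🟫❓
❓❓❓🟩🟦⬜⬜⬜🟩🟩❓
❓❓❓🟦🟦🟫🟦🟩🟩🟦❓
❓❓❓⬛⬜🔴⬜🟩⬜❓❓
❓❓❓⬜⬜🟩⬛⬜🟩❓❓
❓❓❓🟩⬛🟩🟩⬛🟫❓❓
❓❓❓⬜🟩⬜⬛⬜⬜❓❓
❓❓❓🟩🟫⬜🟩🟩🟩❓❓
❓❓❓❓❓❓❓❓❓❓❓

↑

❓❓❓❓❓❓❓❓❓❓❓
❓❓❓🟩🟩🟫🟩🟩🟫⬛❓
❓❓❓⬜🟩🟦⬜⬜🟩⬜❓
❓❓❓🟫⬜🟩🟩🟩⬜🟫❓
❓❓❓🟩🟦⬜⬜⬜🟩🟩❓
❓❓❓🟦🟦🔴🟦🟩🟩🟦❓
❓❓❓⬛⬜🟩⬜🟩⬜❓❓
❓❓❓⬜⬜🟩⬛⬜🟩❓❓
❓❓❓🟩⬛🟩🟩⬛🟫❓❓
❓❓❓⬜🟩⬜⬛⬜⬜❓❓
❓❓❓🟩🟫⬜🟩🟩🟩❓❓

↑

❓❓❓❓❓❓❓❓❓❓❓
❓❓❓❓❓❓❓❓❓❓❓
❓❓❓🟩🟩🟫🟩🟩🟫⬛❓
❓❓❓⬜🟩🟦⬜⬜🟩⬜❓
❓❓❓🟫⬜🟩🟩🟩⬜🟫❓
❓❓❓🟩🟦🔴⬜⬜🟩🟩❓
❓❓❓🟦🟦🟫🟦🟩🟩🟦❓
❓❓❓⬛⬜🟩⬜🟩⬜❓❓
❓❓❓⬜⬜🟩⬛⬜🟩❓❓
❓❓❓🟩⬛🟩🟩⬛🟫❓❓
❓❓❓⬜🟩⬜⬛⬜⬜❓❓

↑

❓❓❓❓❓❓❓❓❓❓❓
❓❓❓❓❓❓❓❓❓❓❓
❓❓❓❓❓❓❓❓❓❓❓
❓❓❓🟩🟩🟫🟩🟩🟫⬛❓
❓❓❓⬜🟩🟦⬜⬜🟩⬜❓
❓❓❓🟫⬜🔴🟩🟩⬜🟫❓
❓❓❓🟩🟦⬜⬜⬜🟩🟩❓
❓❓❓🟦🟦🟫🟦🟩🟩🟦❓
❓❓❓⬛⬜🟩⬜🟩⬜❓❓
❓❓❓⬜⬜🟩⬛⬜🟩❓❓
❓❓❓🟩⬛🟩🟩⬛🟫❓❓

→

❓❓❓❓❓❓❓❓❓❓❓
❓❓❓❓❓❓❓❓❓❓❓
❓❓❓❓❓❓❓❓❓❓❓
❓❓🟩🟩🟫🟩🟩🟫⬛❓❓
❓❓⬜🟩🟦⬜⬜🟩⬜❓❓
❓❓🟫⬜🟩🔴🟩⬜🟫❓❓
❓❓🟩🟦⬜⬜⬜🟩🟩❓❓
❓❓🟦🟦🟫🟦🟩🟩🟦❓❓
❓❓⬛⬜🟩⬜🟩⬜❓❓❓
❓❓⬜⬜🟩⬛⬜🟩❓❓❓
❓❓🟩⬛🟩🟩⬛🟫❓❓❓

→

❓❓❓❓❓❓❓❓❓❓❓
❓❓❓❓❓❓❓❓❓❓❓
❓❓❓❓❓❓❓❓❓❓❓
❓🟩🟩🟫🟩🟩🟫⬛❓❓❓
❓⬜🟩🟦⬜⬜🟩⬜❓❓❓
❓🟫⬜🟩🟩🔴⬜🟫❓❓❓
❓🟩🟦⬜⬜⬜🟩🟩❓❓❓
❓🟦🟦🟫🟦🟩🟩🟦❓❓❓
❓⬛⬜🟩⬜🟩⬜❓❓❓❓
❓⬜⬜🟩⬛⬜🟩❓❓❓❓
❓🟩⬛🟩🟩⬛🟫❓❓❓❓

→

❓❓❓❓❓❓❓❓❓❓❓
❓❓❓❓❓❓❓❓❓❓❓
❓❓❓❓❓❓❓❓❓❓❓
🟩🟩🟫🟩🟩🟫⬛🟩❓❓❓
⬜🟩🟦⬜⬜🟩⬜⬛❓❓❓
🟫⬜🟩🟩🟩🔴🟫🟩❓❓❓
🟩🟦⬜⬜⬜🟩🟩🟩❓❓❓
🟦🟦🟫🟦🟩🟩🟦🟩❓❓❓
⬛⬜🟩⬜🟩⬜❓❓❓❓❓
⬜⬜🟩⬛⬜🟩❓❓❓❓❓
🟩⬛🟩🟩⬛🟫❓❓❓❓❓

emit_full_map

🟩🟩🟫🟩🟩🟫⬛🟩
⬜🟩🟦⬜⬜🟩⬜⬛
🟫⬜🟩🟩🟩🔴🟫🟩
🟩🟦⬜⬜⬜🟩🟩🟩
🟦🟦🟫🟦🟩🟩🟦🟩
⬛⬜🟩⬜🟩⬜❓❓
⬜⬜🟩⬛⬜🟩❓❓
🟩⬛🟩🟩⬛🟫❓❓
⬜🟩⬜⬛⬜⬜❓❓
🟩🟫⬜🟩🟩🟩❓❓

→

❓❓❓❓❓❓❓❓❓❓❓
❓❓❓❓❓❓❓❓❓❓❓
❓❓❓❓❓❓❓❓❓❓❓
🟩🟫🟩🟩🟫⬛🟩⬜❓❓❓
🟩🟦⬜⬜🟩⬜⬛🟩❓❓❓
⬜🟩🟩🟩⬜🔴🟩🟫❓❓❓
🟦⬜⬜⬜🟩🟩🟩🟩❓❓❓
🟦🟫🟦🟩🟩🟦🟩🟦❓❓❓
⬜🟩⬜🟩⬜❓❓❓❓❓❓
⬜🟩⬛⬜🟩❓❓❓❓❓❓
⬛🟩🟩⬛🟫❓❓❓❓❓❓

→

❓❓❓❓❓❓❓❓❓❓❓
❓❓❓❓❓❓❓❓❓❓❓
❓❓❓❓❓❓❓❓❓❓❓
🟫🟩🟩🟫⬛🟩⬜🟩❓❓❓
🟦⬜⬜🟩⬜⬛🟩🟦❓❓❓
🟩🟩🟩⬜🟫🔴🟫⬜❓❓❓
⬜⬜⬜🟩🟩🟩🟩🟫❓❓❓
🟫🟦🟩🟩🟦🟩🟦🟩❓❓❓
🟩⬜🟩⬜❓❓❓❓❓❓❓
🟩⬛⬜🟩❓❓❓❓❓❓❓
🟩🟩⬛🟫❓❓❓❓❓❓❓

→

❓❓❓❓❓❓❓❓❓❓❓
❓❓❓❓❓❓❓❓❓❓❓
❓❓❓❓❓❓❓❓❓❓❓
🟩🟩🟫⬛🟩⬜🟩🟫❓❓❓
⬜⬜🟩⬜⬛🟩🟦🟩❓❓❓
🟩🟩⬜🟫🟩🔴⬜🟦❓❓❓
⬜⬜🟩🟩🟩🟩🟫🟫❓❓❓
🟦🟩🟩🟦🟩🟦🟩⬛❓❓❓
⬜🟩⬜❓❓❓❓❓❓❓❓
⬛⬜🟩❓❓❓❓❓❓❓❓
🟩⬛🟫❓❓❓❓❓❓❓❓

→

❓❓❓❓❓❓❓❓❓❓❓
❓❓❓❓❓❓❓❓❓❓❓
❓❓❓❓❓❓❓❓❓❓❓
🟩🟫⬛🟩⬜🟩🟫🟩❓❓❓
⬜🟩⬜⬛🟩🟦🟩⬜❓❓❓
🟩⬜🟫🟩🟫🔴🟦⬜❓❓❓
⬜🟩🟩🟩🟩🟫🟫🟩❓❓❓
🟩🟩🟦🟩🟦🟩⬛⬜❓❓❓
🟩⬜❓❓❓❓❓❓❓❓❓
⬜🟩❓❓❓❓❓❓❓❓❓
⬛🟫❓❓❓❓❓❓❓❓❓

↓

❓❓❓❓❓❓❓❓❓❓❓
❓❓❓❓❓❓❓❓❓❓❓
🟩🟫⬛🟩⬜🟩🟫🟩❓❓❓
⬜🟩⬜⬛🟩🟦🟩⬜❓❓❓
🟩⬜🟫🟩🟫⬜🟦⬜❓❓❓
⬜🟩🟩🟩🟩🔴🟫🟩❓❓❓
🟩🟩🟦🟩🟦🟩⬛⬜❓❓❓
🟩⬜❓🟩⬜🟩🟫🟩❓❓❓
⬜🟩❓❓❓❓❓❓❓❓❓
⬛🟫❓❓❓❓❓❓❓❓❓
⬜⬜❓❓❓❓❓❓❓❓❓

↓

❓❓❓❓❓❓❓❓❓❓❓
🟩🟫⬛🟩⬜🟩🟫🟩❓❓❓
⬜🟩⬜⬛🟩🟦🟩⬜❓❓❓
🟩⬜🟫🟩🟫⬜🟦⬜❓❓❓
⬜🟩🟩🟩🟩🟫🟫🟩❓❓❓
🟩🟩🟦🟩🟦🔴⬛⬜❓❓❓
🟩⬜❓🟩⬜🟩🟫🟩❓❓❓
⬜🟩❓⬜🟩🟩🟦🟫❓❓❓
⬛🟫❓❓❓❓❓❓❓❓❓
⬜⬜❓❓❓❓❓❓❓❓❓
🟩🟩❓❓❓❓❓❓❓❓❓

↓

🟩🟫⬛🟩⬜🟩🟫🟩❓❓❓
⬜🟩⬜⬛🟩🟦🟩⬜❓❓❓
🟩⬜🟫🟩🟫⬜🟦⬜❓❓❓
⬜🟩🟩🟩🟩🟫🟫🟩❓❓❓
🟩🟩🟦🟩🟦🟩⬛⬜❓❓❓
🟩⬜❓🟩⬜🔴🟫🟩❓❓❓
⬜🟩❓⬜🟩🟩🟦🟫❓❓❓
⬛🟫❓🟩🟫🟫⬜🟩❓❓❓
⬜⬜❓❓❓❓❓❓❓❓❓
🟩🟩❓❓❓❓❓❓❓❓❓
❓❓❓❓❓❓❓❓❓❓❓

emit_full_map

🟩🟩🟫🟩🟩🟫⬛🟩⬜🟩🟫🟩
⬜🟩🟦⬜⬜🟩⬜⬛🟩🟦🟩⬜
🟫⬜🟩🟩🟩⬜🟫🟩🟫⬜🟦⬜
🟩🟦⬜⬜⬜🟩🟩🟩🟩🟫🟫🟩
🟦🟦🟫🟦🟩🟩🟦🟩🟦🟩⬛⬜
⬛⬜🟩⬜🟩⬜❓🟩⬜🔴🟫🟩
⬜⬜🟩⬛⬜🟩❓⬜🟩🟩🟦🟫
🟩⬛🟩🟩⬛🟫❓🟩🟫🟫⬜🟩
⬜🟩⬜⬛⬜⬜❓❓❓❓❓❓
🟩🟫⬜🟩🟩🟩❓❓❓❓❓❓


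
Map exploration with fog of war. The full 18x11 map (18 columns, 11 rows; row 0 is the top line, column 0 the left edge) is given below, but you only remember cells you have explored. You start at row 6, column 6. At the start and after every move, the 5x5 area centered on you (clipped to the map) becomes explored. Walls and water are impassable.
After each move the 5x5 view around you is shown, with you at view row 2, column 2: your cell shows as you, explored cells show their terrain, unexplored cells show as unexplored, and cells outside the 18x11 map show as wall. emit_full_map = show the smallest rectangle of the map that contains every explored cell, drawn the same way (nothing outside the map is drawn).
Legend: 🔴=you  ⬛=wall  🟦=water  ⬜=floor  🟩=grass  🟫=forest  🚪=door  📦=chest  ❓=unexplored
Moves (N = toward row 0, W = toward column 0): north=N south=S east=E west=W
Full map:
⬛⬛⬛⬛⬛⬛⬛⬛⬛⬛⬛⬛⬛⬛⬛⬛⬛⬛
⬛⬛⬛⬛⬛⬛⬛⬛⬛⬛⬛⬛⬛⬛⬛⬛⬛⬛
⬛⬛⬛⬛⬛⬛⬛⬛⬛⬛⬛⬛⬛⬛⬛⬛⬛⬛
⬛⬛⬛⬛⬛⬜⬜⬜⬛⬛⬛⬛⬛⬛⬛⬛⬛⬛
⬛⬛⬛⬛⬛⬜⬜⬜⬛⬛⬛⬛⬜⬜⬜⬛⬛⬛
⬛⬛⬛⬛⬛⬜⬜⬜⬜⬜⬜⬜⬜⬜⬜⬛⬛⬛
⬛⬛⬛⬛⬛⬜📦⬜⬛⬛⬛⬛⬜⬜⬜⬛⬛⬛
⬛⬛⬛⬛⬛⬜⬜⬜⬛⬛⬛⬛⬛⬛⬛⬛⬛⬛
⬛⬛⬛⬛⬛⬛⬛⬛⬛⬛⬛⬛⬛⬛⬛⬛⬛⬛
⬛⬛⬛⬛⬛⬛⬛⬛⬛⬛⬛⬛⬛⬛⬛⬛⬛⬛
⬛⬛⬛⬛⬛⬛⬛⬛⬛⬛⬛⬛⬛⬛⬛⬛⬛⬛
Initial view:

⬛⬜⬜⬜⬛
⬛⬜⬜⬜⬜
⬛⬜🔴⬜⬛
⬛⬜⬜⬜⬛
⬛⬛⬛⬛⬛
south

⬛⬜⬜⬜⬜
⬛⬜📦⬜⬛
⬛⬜🔴⬜⬛
⬛⬛⬛⬛⬛
⬛⬛⬛⬛⬛

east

⬜⬜⬜⬜⬜
⬜📦⬜⬛⬛
⬜⬜🔴⬛⬛
⬛⬛⬛⬛⬛
⬛⬛⬛⬛⬛

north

⬜⬜⬜⬛⬛
⬜⬜⬜⬜⬜
⬜📦🔴⬛⬛
⬜⬜⬜⬛⬛
⬛⬛⬛⬛⬛

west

⬛⬜⬜⬜⬛
⬛⬜⬜⬜⬜
⬛⬜🔴⬜⬛
⬛⬜⬜⬜⬛
⬛⬛⬛⬛⬛

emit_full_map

⬛⬜⬜⬜⬛⬛
⬛⬜⬜⬜⬜⬜
⬛⬜🔴⬜⬛⬛
⬛⬜⬜⬜⬛⬛
⬛⬛⬛⬛⬛⬛
⬛⬛⬛⬛⬛⬛

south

⬛⬜⬜⬜⬜
⬛⬜📦⬜⬛
⬛⬜🔴⬜⬛
⬛⬛⬛⬛⬛
⬛⬛⬛⬛⬛

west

⬛⬛⬜⬜⬜
⬛⬛⬜📦⬜
⬛⬛🔴⬜⬜
⬛⬛⬛⬛⬛
⬛⬛⬛⬛⬛

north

⬛⬛⬜⬜⬜
⬛⬛⬜⬜⬜
⬛⬛🔴📦⬜
⬛⬛⬜⬜⬜
⬛⬛⬛⬛⬛

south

⬛⬛⬜⬜⬜
⬛⬛⬜📦⬜
⬛⬛🔴⬜⬜
⬛⬛⬛⬛⬛
⬛⬛⬛⬛⬛


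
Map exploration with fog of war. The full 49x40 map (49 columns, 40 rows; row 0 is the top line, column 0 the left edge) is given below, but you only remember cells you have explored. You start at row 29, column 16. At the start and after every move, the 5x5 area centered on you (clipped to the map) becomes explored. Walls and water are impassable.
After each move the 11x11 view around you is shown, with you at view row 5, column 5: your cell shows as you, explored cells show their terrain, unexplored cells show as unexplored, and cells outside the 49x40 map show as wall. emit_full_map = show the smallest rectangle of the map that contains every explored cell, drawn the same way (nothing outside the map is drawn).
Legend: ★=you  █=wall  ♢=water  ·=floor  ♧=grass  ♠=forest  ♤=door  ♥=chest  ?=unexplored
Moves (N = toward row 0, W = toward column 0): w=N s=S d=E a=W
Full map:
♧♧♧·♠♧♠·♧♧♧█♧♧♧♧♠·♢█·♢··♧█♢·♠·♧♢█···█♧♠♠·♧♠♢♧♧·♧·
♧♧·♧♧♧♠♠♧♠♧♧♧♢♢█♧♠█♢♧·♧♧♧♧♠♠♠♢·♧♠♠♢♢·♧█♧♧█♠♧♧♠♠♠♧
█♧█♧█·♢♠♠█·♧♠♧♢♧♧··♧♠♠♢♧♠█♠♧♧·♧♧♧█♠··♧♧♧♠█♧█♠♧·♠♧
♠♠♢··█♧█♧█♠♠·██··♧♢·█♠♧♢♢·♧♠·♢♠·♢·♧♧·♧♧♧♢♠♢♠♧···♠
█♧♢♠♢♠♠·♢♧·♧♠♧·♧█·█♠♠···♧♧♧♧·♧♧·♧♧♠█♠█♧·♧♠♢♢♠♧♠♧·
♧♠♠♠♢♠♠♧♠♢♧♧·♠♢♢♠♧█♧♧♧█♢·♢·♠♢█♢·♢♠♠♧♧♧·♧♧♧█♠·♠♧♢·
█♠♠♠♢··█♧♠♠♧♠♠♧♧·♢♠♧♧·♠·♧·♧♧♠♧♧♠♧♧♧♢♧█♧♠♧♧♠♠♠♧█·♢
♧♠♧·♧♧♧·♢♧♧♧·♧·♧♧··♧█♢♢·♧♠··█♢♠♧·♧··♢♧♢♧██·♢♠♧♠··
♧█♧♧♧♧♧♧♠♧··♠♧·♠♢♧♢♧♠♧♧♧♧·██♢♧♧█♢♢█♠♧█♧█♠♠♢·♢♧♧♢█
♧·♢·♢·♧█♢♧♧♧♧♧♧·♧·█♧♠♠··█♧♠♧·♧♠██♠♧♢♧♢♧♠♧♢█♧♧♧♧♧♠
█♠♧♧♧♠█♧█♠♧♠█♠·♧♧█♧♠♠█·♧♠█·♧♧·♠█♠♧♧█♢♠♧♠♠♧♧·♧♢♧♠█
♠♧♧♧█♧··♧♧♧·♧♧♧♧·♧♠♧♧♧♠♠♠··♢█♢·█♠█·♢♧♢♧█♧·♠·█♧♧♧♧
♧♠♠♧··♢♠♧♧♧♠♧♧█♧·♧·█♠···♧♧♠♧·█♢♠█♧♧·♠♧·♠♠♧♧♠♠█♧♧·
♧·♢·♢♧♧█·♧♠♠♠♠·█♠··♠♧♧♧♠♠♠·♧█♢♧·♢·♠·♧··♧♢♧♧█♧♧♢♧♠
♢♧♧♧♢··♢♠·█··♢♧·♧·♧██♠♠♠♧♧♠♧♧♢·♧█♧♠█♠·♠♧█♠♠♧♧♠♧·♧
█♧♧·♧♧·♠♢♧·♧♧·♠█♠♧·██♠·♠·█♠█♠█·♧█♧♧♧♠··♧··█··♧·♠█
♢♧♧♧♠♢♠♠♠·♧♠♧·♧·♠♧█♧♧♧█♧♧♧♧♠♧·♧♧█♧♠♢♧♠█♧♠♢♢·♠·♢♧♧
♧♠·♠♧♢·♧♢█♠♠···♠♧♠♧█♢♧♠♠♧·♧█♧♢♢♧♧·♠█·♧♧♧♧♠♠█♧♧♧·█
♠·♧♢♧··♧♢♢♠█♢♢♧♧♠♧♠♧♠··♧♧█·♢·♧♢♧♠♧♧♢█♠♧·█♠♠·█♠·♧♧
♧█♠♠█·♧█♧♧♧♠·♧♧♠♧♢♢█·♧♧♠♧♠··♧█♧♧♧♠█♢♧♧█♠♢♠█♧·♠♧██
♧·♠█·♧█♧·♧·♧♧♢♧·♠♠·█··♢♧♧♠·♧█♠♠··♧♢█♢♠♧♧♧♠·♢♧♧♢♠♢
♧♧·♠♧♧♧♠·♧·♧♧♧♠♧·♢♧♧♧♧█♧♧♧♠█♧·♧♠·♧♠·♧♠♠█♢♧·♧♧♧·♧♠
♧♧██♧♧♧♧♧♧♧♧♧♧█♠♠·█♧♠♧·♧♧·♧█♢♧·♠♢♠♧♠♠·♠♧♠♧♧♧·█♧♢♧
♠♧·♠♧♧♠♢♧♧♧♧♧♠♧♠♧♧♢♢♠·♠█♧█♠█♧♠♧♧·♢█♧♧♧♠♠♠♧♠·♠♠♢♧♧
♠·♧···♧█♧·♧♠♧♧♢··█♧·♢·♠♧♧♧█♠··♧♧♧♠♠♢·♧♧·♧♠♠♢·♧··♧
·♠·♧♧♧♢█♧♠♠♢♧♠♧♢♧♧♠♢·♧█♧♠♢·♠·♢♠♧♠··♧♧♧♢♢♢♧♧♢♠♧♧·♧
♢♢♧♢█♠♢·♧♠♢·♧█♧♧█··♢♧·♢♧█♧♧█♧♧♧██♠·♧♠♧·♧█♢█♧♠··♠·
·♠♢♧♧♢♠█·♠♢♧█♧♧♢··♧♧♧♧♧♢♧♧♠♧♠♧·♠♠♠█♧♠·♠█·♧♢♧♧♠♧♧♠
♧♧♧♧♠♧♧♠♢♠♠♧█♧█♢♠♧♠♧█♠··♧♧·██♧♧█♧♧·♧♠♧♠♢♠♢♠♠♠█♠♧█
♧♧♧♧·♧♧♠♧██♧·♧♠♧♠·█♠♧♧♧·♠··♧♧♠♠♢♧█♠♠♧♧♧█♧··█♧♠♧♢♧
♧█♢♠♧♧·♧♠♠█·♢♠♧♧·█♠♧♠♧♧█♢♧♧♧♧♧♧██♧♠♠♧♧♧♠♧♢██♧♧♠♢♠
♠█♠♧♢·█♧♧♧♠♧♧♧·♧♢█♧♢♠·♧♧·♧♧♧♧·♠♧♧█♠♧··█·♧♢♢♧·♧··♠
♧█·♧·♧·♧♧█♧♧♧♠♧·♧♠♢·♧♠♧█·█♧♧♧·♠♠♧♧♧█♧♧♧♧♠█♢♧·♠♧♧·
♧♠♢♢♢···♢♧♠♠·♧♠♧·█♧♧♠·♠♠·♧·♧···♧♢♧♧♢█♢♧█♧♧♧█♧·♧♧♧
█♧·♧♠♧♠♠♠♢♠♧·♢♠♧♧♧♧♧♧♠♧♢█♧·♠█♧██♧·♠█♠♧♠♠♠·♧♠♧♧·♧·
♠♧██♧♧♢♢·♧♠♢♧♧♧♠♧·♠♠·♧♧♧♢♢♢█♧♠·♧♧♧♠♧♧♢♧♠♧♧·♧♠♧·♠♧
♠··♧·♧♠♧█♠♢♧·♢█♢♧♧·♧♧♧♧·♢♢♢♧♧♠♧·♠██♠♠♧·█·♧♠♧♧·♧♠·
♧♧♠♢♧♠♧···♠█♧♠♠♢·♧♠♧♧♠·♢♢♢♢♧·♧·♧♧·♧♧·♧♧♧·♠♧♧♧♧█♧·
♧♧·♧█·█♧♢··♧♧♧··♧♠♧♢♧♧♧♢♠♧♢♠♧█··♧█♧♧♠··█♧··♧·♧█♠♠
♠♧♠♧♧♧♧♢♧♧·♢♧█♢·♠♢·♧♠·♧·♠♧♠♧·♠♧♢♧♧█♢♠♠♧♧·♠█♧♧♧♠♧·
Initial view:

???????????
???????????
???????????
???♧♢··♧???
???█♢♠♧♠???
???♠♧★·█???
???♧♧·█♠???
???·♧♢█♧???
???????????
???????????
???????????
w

???????????
???????????
???????????
???♧♧█··???
???♧♢··♧???
???█♢★♧♠???
???♠♧♠·█???
???♧♧·█♠???
???·♧♢█♧???
???????????
???????????

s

???????????
???????????
???♧♧█··???
???♧♢··♧???
???█♢♠♧♠???
???♠♧★·█???
???♧♧·█♠???
???·♧♢█♧???
???????????
???????????
???????????

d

???????????
???????????
??♧♧█··????
??♧♢··♧♧???
??█♢♠♧♠♧???
??♠♧♠★█♠???
??♧♧·█♠♧???
??·♧♢█♧♢???
???????????
???????????
???????????

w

???????????
???????????
???????????
??♧♧█··♢???
??♧♢··♧♧???
??█♢♠★♠♧???
??♠♧♠·█♠???
??♧♧·█♠♧???
??·♧♢█♧♢???
???????????
???????????

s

???????????
???????????
??♧♧█··♢???
??♧♢··♧♧???
??█♢♠♧♠♧???
??♠♧♠★█♠???
??♧♧·█♠♧???
??·♧♢█♧♢???
???????????
???????????
???????????

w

???????????
???????????
???????????
??♧♧█··♢???
??♧♢··♧♧???
??█♢♠★♠♧???
??♠♧♠·█♠???
??♧♧·█♠♧???
??·♧♢█♧♢???
???????????
???????????

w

???????????
???????????
???????????
???♢♧♧♠♢???
??♧♧█··♢???
??♧♢·★♧♧???
??█♢♠♧♠♧???
??♠♧♠·█♠???
??♧♧·█♠♧???
??·♧♢█♧♢???
???????????

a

???????????
???????????
???????????
???♧♢♧♧♠♢??
???♧♧█··♢??
???♧♢★·♧♧??
???█♢♠♧♠♧??
???♠♧♠·█♠??
???♧♧·█♠♧??
???·♧♢█♧♢??
???????????

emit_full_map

♧♢♧♧♠♢
♧♧█··♢
♧♢★·♧♧
█♢♠♧♠♧
♠♧♠·█♠
♧♧·█♠♧
·♧♢█♧♢

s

???????????
???????????
???♧♢♧♧♠♢??
???♧♧█··♢??
???♧♢··♧♧??
???█♢★♧♠♧??
???♠♧♠·█♠??
???♧♧·█♠♧??
???·♧♢█♧♢??
???????????
???????????

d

???????????
???????????
??♧♢♧♧♠♢???
??♧♧█··♢???
??♧♢··♧♧???
??█♢♠★♠♧???
??♠♧♠·█♠???
??♧♧·█♠♧???
??·♧♢█♧♢???
???????????
???????????

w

???????????
???????????
???????????
??♧♢♧♧♠♢???
??♧♧█··♢???
??♧♢·★♧♧???
??█♢♠♧♠♧???
??♠♧♠·█♠???
??♧♧·█♠♧???
??·♧♢█♧♢???
???????????

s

???????????
???????????
??♧♢♧♧♠♢???
??♧♧█··♢???
??♧♢··♧♧???
??█♢♠★♠♧???
??♠♧♠·█♠???
??♧♧·█♠♧???
??·♧♢█♧♢???
???????????
???????????

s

???????????
??♧♢♧♧♠♢???
??♧♧█··♢???
??♧♢··♧♧???
??█♢♠♧♠♧???
??♠♧♠★█♠???
??♧♧·█♠♧???
??·♧♢█♧♢???
???????????
???????????
???????????


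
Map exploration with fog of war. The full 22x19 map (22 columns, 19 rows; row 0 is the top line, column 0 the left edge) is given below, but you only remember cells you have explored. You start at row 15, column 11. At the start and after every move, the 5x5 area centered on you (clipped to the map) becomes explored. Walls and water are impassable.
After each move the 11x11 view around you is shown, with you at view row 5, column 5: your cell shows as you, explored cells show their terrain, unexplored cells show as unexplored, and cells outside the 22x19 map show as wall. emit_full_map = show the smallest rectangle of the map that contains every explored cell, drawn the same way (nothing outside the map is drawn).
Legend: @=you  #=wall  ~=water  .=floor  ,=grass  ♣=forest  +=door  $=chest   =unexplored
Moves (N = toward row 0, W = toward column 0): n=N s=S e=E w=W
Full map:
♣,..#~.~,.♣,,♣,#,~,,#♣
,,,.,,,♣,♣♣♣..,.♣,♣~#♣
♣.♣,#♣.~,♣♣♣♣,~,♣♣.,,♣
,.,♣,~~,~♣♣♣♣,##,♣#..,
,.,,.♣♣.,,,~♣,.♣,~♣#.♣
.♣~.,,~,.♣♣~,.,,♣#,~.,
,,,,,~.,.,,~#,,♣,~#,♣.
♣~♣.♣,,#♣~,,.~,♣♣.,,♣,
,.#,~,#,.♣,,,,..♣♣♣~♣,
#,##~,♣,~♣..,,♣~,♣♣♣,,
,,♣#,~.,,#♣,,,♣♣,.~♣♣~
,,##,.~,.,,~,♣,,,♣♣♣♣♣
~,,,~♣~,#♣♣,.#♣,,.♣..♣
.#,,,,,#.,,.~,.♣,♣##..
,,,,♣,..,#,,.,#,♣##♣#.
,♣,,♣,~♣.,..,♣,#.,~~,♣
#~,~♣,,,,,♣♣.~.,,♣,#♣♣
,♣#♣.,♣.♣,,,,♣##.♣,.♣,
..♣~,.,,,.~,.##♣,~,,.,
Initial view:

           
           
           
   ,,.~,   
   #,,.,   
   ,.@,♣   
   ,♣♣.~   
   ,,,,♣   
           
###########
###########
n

           
           
           
   ♣♣,.#   
   ,,.~,   
   #,@.,   
   ,..,♣   
   ,♣♣.~   
   ,,,,♣   
           
###########

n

           
           
           
   ,,~,♣   
   ♣♣,.#   
   ,,@~,   
   #,,.,   
   ,..,♣   
   ,♣♣.~   
   ,,,,♣   
           

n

           
           
           
   #♣,,,   
   ,,~,♣   
   ♣♣@.#   
   ,,.~,   
   #,,.,   
   ,..,♣   
   ,♣♣.~   
   ,,,,♣   

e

           
           
           
  #♣,,,♣   
  ,,~,♣,   
  ♣♣,@#♣   
  ,,.~,.   
  #,,.,#   
  ,..,♣    
  ,♣♣.~    
  ,,,,♣    

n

           
           
           
   ..,,♣   
  #♣,,,♣   
  ,,~@♣,   
  ♣♣,.#♣   
  ,,.~,.   
  #,,.,#   
  ,..,♣    
  ,♣♣.~    

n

           
           
           
   ,,,,.   
   ..,,♣   
  #♣,@,♣   
  ,,~,♣,   
  ♣♣,.#♣   
  ,,.~,.   
  #,,.,#   
  ,..,♣    

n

           
           
           
   ,,.~,   
   ,,,,.   
   ..@,♣   
  #♣,,,♣   
  ,,~,♣,   
  ♣♣,.#♣   
  ,,.~,.   
  #,,.,#   

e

           
           
           
  ,,.~,♣   
  ,,,,..   
  ..,@♣~   
 #♣,,,♣♣   
 ,,~,♣,,   
 ♣♣,.#♣    
 ,,.~,.    
 #,,.,#    

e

           
           
           
 ,,.~,♣♣   
 ,,,,..♣   
 ..,,@~,   
#♣,,,♣♣,   
,,~,♣,,,   
♣♣,.#♣     
,,.~,.     
#,,.,#     

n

           
           
           
   #,,♣,   
 ,,.~,♣♣   
 ,,,,@.♣   
 ..,,♣~,   
#♣,,,♣♣,   
,,~,♣,,,   
♣♣,.#♣     
,,.~,.     

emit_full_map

   #,,♣,
 ,,.~,♣♣
 ,,,,@.♣
 ..,,♣~,
#♣,,,♣♣,
,,~,♣,,,
♣♣,.#♣  
,,.~,.  
#,,.,#  
,..,♣   
,♣♣.~   
,,,,♣   

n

           
           
           
   ,.,,♣   
   #,,♣,   
 ,,.~@♣♣   
 ,,,,..♣   
 ..,,♣~,   
#♣,,,♣♣,   
,,~,♣,,,   
♣♣,.#♣     

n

           
           
           
   ♣,.♣,   
   ,.,,♣   
   #,@♣,   
 ,,.~,♣♣   
 ,,,,..♣   
 ..,,♣~,   
#♣,,,♣♣,   
,,~,♣,,,   

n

           
           
           
   ♣,##,   
   ♣,.♣,   
   ,.@,♣   
   #,,♣,   
 ,,.~,♣♣   
 ,,,,..♣   
 ..,,♣~,   
#♣,,,♣♣,   

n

###########
           
           
   ♣,~,♣   
   ♣,##,   
   ♣,@♣,   
   ,.,,♣   
   #,,♣,   
 ,,.~,♣♣   
 ,,,,..♣   
 ..,,♣~,   

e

###########
           
           
  ♣,~,♣♣   
  ♣,##,♣   
  ♣,.@,~   
  ,.,,♣#   
  #,,♣,~   
,,.~,♣♣    
,,,,..♣    
..,,♣~,    

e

###########
           
           
 ♣,~,♣♣.   
 ♣,##,♣#   
 ♣,.♣@~♣   
 ,.,,♣#,   
 #,,♣,~#   
,.~,♣♣     
,,,..♣     
.,,♣~,     

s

           
           
 ♣,~,♣♣.   
 ♣,##,♣#   
 ♣,.♣,~♣   
 ,.,,@#,   
 #,,♣,~#   
,.~,♣♣.,   
,,,..♣     
.,,♣~,     
,,,♣♣,     

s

           
 ♣,~,♣♣.   
 ♣,##,♣#   
 ♣,.♣,~♣   
 ,.,,♣#,   
 #,,♣@~#   
,.~,♣♣.,   
,,,..♣♣♣   
.,,♣~,     
,,,♣♣,     
~,♣,,,     

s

 ♣,~,♣♣.   
 ♣,##,♣#   
 ♣,.♣,~♣   
 ,.,,♣#,   
 #,,♣,~#   
,.~,♣@.,   
,,,..♣♣♣   
.,,♣~,♣♣   
,,,♣♣,     
~,♣,,,     
,.#♣       

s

 ♣,##,♣#   
 ♣,.♣,~♣   
 ,.,,♣#,   
 #,,♣,~#   
,.~,♣♣.,   
,,,..@♣♣   
.,,♣~,♣♣   
,,,♣♣,.~   
~,♣,,,     
,.#♣       
.~,.       

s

 ♣,.♣,~♣   
 ,.,,♣#,   
 #,,♣,~#   
,.~,♣♣.,   
,,,..♣♣♣   
.,,♣~@♣♣   
,,,♣♣,.~   
~,♣,,,♣♣   
,.#♣       
.~,.       
,.,#       

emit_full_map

   ♣,~,♣♣.
   ♣,##,♣#
   ♣,.♣,~♣
   ,.,,♣#,
   #,,♣,~#
 ,,.~,♣♣.,
 ,,,,..♣♣♣
 ..,,♣~@♣♣
#♣,,,♣♣,.~
,,~,♣,,,♣♣
♣♣,.#♣    
,,.~,.    
#,,.,#    
,..,♣     
,♣♣.~     
,,,,♣     

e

♣,.♣,~♣   #
,.,,♣#,   #
#,,♣,~#   #
.~,♣♣.,,  #
,,..♣♣♣~  #
,,♣~,@♣♣  #
,,♣♣,.~♣  #
,♣,,,♣♣♣  #
.#♣       #
~,.       #
.,#       #

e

,.♣,~♣   ##
.,,♣#,   ##
,,♣,~#   ##
~,♣♣.,,♣ ##
,..♣♣♣~♣ ##
,♣~,♣@♣, ##
,♣♣,.~♣♣ ##
♣,,,♣♣♣♣ ##
#♣       ##
,.       ##
,#       ##

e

.♣,~♣   ###
,,♣#,   ###
,♣,~#   ###
,♣♣.,,♣,###
..♣♣♣~♣,###
♣~,♣♣@,,###
♣♣,.~♣♣~###
,,,♣♣♣♣♣###
♣       ###
.       ###
#       ###

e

♣,~♣   ####
,♣#,   ####
♣,~#   ####
♣♣.,,♣,####
.♣♣♣~♣,####
~,♣♣♣@,####
♣,.~♣♣~####
,,♣♣♣♣♣####
       ####
       ####
       ####

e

,~♣   #####
♣#,   #####
,~#   #####
♣.,,♣,#####
♣♣♣~♣,#####
,♣♣♣,@#####
,.~♣♣~#####
,♣♣♣♣♣#####
      #####
      #####
      #####

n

,♣#   #####
,~♣   #####
♣#,   #####
,~#,♣.#####
♣.,,♣,#####
♣♣♣~♣@#####
,♣♣♣,,#####
,.~♣♣~#####
,♣♣♣♣♣#####
      #####
      #####

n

♣♣.   #####
,♣#   #####
,~♣   #####
♣#,~.,#####
,~#,♣.#####
♣.,,♣@#####
♣♣♣~♣,#####
,♣♣♣,,#####
,.~♣♣~#####
,♣♣♣♣♣#####
      #####

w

,♣♣.   ####
#,♣#   ####
♣,~♣   ####
,♣#,~.,####
♣,~#,♣.####
♣♣.,,@,####
.♣♣♣~♣,####
~,♣♣♣,,####
♣,.~♣♣~####
,,♣♣♣♣♣####
       ####

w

~,♣♣.   ###
##,♣#   ###
.♣,~♣   ###
,,♣#,~.,###
,♣,~#,♣.###
,♣♣.,@♣,###
..♣♣♣~♣,###
♣~,♣♣♣,,###
♣♣,.~♣♣~###
,,,♣♣♣♣♣###
♣       ###

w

,~,♣♣.   ##
,##,♣#   ##
,.♣,~♣   ##
.,,♣#,~.,##
,,♣,~#,♣.##
~,♣♣.@,♣,##
,..♣♣♣~♣,##
,♣~,♣♣♣,,##
,♣♣,.~♣♣~##
♣,,,♣♣♣♣♣##
#♣       ##

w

♣,~,♣♣.   #
♣,##,♣#   #
♣,.♣,~♣   #
,.,,♣#,~.,#
#,,♣,~#,♣.#
.~,♣♣@,,♣,#
,,..♣♣♣~♣,#
,,♣~,♣♣♣,,#
,,♣♣,.~♣♣~#
,♣,,,♣♣♣♣♣#
.#♣       #

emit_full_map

   ♣,~,♣♣.   
   ♣,##,♣#   
   ♣,.♣,~♣   
   ,.,,♣#,~.,
   #,,♣,~#,♣.
 ,,.~,♣♣@,,♣,
 ,,,,..♣♣♣~♣,
 ..,,♣~,♣♣♣,,
#♣,,,♣♣,.~♣♣~
,,~,♣,,,♣♣♣♣♣
♣♣,.#♣       
,,.~,.       
#,,.,#       
,..,♣        
,♣♣.~        
,,,,♣        


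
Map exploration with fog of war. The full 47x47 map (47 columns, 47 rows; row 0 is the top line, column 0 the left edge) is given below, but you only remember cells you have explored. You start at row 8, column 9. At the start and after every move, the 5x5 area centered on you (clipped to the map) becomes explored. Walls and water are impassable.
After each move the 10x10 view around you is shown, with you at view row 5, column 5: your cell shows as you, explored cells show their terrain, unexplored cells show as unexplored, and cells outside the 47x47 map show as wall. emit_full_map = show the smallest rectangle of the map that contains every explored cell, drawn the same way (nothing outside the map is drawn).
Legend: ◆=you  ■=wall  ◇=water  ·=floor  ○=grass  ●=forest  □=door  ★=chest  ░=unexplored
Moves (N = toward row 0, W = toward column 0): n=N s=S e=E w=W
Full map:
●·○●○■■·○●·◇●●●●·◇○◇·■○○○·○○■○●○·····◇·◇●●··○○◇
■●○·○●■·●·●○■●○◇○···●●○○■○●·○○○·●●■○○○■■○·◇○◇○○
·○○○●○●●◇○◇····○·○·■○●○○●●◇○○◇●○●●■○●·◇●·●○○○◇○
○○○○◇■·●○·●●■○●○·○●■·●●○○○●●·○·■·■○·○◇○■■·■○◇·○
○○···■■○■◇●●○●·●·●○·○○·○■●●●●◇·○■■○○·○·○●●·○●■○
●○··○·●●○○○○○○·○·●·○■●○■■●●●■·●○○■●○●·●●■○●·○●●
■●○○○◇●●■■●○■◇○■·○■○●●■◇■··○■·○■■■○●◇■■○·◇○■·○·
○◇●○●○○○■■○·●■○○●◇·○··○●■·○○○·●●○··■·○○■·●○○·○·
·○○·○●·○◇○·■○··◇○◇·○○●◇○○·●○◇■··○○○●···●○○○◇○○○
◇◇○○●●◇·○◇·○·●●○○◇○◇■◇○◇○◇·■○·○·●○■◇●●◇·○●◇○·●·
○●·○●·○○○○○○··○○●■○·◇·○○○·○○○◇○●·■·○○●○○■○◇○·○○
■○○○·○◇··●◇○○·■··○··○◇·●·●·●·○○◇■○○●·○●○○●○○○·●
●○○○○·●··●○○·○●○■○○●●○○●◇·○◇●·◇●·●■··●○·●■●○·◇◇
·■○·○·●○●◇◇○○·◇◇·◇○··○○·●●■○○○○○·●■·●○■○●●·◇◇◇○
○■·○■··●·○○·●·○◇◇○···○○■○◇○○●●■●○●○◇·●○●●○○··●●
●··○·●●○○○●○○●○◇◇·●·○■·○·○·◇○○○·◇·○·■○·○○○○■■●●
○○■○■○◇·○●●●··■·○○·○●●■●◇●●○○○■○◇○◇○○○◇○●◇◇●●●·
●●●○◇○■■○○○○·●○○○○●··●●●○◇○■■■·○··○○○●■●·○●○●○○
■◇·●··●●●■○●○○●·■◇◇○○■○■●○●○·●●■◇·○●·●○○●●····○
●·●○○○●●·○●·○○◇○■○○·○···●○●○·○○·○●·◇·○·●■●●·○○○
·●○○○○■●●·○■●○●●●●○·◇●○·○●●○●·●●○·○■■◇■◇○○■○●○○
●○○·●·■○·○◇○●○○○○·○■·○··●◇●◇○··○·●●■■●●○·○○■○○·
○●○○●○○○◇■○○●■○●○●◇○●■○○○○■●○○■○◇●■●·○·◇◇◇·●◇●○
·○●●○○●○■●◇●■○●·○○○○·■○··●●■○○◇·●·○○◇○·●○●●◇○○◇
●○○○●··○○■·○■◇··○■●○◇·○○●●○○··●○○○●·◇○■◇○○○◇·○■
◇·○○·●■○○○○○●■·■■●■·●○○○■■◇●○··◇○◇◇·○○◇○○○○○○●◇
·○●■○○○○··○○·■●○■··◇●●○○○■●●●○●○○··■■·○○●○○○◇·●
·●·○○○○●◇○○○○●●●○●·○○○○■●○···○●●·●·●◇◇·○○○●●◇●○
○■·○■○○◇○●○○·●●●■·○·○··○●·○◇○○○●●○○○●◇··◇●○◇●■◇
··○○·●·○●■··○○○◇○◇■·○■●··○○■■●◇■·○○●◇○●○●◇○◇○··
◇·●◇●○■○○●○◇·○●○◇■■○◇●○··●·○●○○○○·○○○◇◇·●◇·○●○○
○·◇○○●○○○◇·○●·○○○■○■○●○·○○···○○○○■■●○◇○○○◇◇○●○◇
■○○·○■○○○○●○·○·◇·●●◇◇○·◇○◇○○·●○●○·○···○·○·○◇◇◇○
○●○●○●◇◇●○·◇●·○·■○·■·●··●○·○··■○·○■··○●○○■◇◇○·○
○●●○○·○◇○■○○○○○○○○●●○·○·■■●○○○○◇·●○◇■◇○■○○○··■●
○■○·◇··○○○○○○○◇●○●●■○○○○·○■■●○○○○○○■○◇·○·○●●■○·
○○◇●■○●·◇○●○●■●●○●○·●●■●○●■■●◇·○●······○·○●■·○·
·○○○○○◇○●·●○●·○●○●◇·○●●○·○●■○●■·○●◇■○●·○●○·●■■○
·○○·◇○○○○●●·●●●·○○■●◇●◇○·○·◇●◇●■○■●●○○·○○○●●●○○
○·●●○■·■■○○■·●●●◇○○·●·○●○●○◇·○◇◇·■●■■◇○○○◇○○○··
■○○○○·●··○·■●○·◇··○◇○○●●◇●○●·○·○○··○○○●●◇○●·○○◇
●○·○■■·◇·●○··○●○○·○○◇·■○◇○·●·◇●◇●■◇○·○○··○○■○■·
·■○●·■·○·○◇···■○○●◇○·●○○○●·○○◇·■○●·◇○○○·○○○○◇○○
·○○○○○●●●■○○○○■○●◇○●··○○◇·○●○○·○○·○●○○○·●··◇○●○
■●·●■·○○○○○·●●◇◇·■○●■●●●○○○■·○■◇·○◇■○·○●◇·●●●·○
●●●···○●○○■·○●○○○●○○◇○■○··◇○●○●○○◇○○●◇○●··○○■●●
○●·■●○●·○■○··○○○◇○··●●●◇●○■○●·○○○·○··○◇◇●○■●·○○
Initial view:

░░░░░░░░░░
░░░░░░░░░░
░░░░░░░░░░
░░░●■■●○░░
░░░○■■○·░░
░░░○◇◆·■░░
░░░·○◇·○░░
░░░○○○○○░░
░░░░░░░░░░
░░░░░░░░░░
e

░░░░░░░░░░
░░░░░░░░░░
░░░░░░░░░░
░░●■■●○■░░
░░○■■○·●░░
░░○◇○◆■○░░
░░·○◇·○·░░
░░○○○○○·░░
░░░░░░░░░░
░░░░░░░░░░

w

░░░░░░░░░░
░░░░░░░░░░
░░░░░░░░░░
░░░●■■●○■░
░░░○■■○·●░
░░░○◇◆·■○░
░░░·○◇·○·░
░░░○○○○○·░
░░░░░░░░░░
░░░░░░░░░░

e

░░░░░░░░░░
░░░░░░░░░░
░░░░░░░░░░
░░●■■●○■░░
░░○■■○·●░░
░░○◇○◆■○░░
░░·○◇·○·░░
░░○○○○○·░░
░░░░░░░░░░
░░░░░░░░░░

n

░░░░░░░░░░
░░░░░░░░░░
░░░░░░░░░░
░░░○○○○○░░
░░●■■●○■░░
░░○■■◆·●░░
░░○◇○·■○░░
░░·○◇·○·░░
░░○○○○○·░░
░░░░░░░░░░

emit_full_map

░○○○○○
●■■●○■
○■■◆·●
○◇○·■○
·○◇·○·
○○○○○·

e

░░░░░░░░░░
░░░░░░░░░░
░░░░░░░░░░
░░○○○○○○░░
░●■■●○■◇░░
░○■■○◆●■░░
░○◇○·■○·░░
░·○◇·○·●░░
░○○○○○·░░░
░░░░░░░░░░

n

░░░░░░░░░░
░░░░░░░░░░
░░░░░░░░░░
░░░◇●●○●░░
░░○○○○○○░░
░●■■●◆■◇░░
░○■■○·●■░░
░○◇○·■○·░░
░·○◇·○·●░░
░○○○○○·░░░

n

░░░░░░░░░░
░░░░░░░░░░
░░░░░░░░░░
░░░·●●■○░░
░░░◇●●○●░░
░░○○○◆○○░░
░●■■●○■◇░░
░○■■○·●■░░
░○◇○·■○·░░
░·○◇·○·●░░

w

░░░░░░░░░░
░░░░░░░░░░
░░░░░░░░░░
░░░○·●●■○░
░░░■◇●●○●░
░░░○○◆○○○░
░░●■■●○■◇░
░░○■■○·●■░
░░○◇○·■○·░
░░·○◇·○·●░

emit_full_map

░○·●●■○
░■◇●●○●
░○○◆○○○
●■■●○■◇
○■■○·●■
○◇○·■○·
·○◇·○·●
○○○○○·░

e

░░░░░░░░░░
░░░░░░░░░░
░░░░░░░░░░
░░○·●●■○░░
░░■◇●●○●░░
░░○○○◆○○░░
░●■■●○■◇░░
░○■■○·●■░░
░○◇○·■○·░░
░·○◇·○·●░░

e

░░░░░░░░░░
░░░░░░░░░░
░░░░░░░░░░
░○·●●■○●░░
░■◇●●○●·░░
░○○○○◆○·░░
●■■●○■◇○░░
○■■○·●■○░░
○◇○·■○·░░░
·○◇·○·●░░░

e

░░░░░░░░░░
░░░░░░░░░░
░░░░░░░░░░
○·●●■○●○░░
■◇●●○●·●░░
○○○○○◆·○░░
■■●○■◇○■░░
■■○·●■○○░░
◇○·■○·░░░░
○◇·○·●░░░░

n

■■■■■■■■■■
░░░░░░░░░░
░░░░░░░░░░
░░░····○░░
○·●●■○●○░░
■◇●●○◆·●░░
○○○○○○·○░░
■■●○■◇○■░░
■■○·●■○○░░
◇○·■○·░░░░

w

■■■■■■■■■■
░░░░░░░░░░
░░░░░░░░░░
░░░◇····○░
░○·●●■○●○░
░■◇●●◆●·●░
░○○○○○○·○░
●■■●○■◇○■░
○■■○·●■○○░
○◇○·■○·░░░

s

░░░░░░░░░░
░░░░░░░░░░
░░░◇····○░
░○·●●■○●○░
░■◇●●○●·●░
░○○○○◆○·○░
●■■●○■◇○■░
○■■○·●■○○░
○◇○·■○·░░░
·○◇·○·●░░░

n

■■■■■■■■■■
░░░░░░░░░░
░░░░░░░░░░
░░░◇····○░
░○·●●■○●○░
░■◇●●◆●·●░
░○○○○○○·○░
●■■●○■◇○■░
○■■○·●■○○░
○◇○·■○·░░░

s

░░░░░░░░░░
░░░░░░░░░░
░░░◇····○░
░○·●●■○●○░
░■◇●●○●·●░
░○○○○◆○·○░
●■■●○■◇○■░
○■■○·●■○○░
○◇○·■○·░░░
·○◇·○·●░░░

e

░░░░░░░░░░
░░░░░░░░░░
░░◇····○░░
○·●●■○●○░░
■◇●●○●·●░░
○○○○○◆·○░░
■■●○■◇○■░░
■■○·●■○○░░
◇○·■○·░░░░
○◇·○·●░░░░
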